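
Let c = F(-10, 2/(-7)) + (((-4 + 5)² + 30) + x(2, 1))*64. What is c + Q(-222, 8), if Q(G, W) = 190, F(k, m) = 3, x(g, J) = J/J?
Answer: 2241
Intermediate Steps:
x(g, J) = 1
c = 2051 (c = 3 + (((-4 + 5)² + 30) + 1)*64 = 3 + ((1² + 30) + 1)*64 = 3 + ((1 + 30) + 1)*64 = 3 + (31 + 1)*64 = 3 + 32*64 = 3 + 2048 = 2051)
c + Q(-222, 8) = 2051 + 190 = 2241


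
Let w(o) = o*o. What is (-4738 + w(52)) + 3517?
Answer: 1483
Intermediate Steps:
w(o) = o²
(-4738 + w(52)) + 3517 = (-4738 + 52²) + 3517 = (-4738 + 2704) + 3517 = -2034 + 3517 = 1483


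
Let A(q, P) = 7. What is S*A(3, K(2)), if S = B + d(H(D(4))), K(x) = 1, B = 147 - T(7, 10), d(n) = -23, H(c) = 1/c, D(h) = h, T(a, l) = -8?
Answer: 924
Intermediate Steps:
B = 155 (B = 147 - 1*(-8) = 147 + 8 = 155)
S = 132 (S = 155 - 23 = 132)
S*A(3, K(2)) = 132*7 = 924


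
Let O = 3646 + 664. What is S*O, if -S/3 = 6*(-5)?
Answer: 387900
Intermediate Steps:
S = 90 (S = -18*(-5) = -3*(-30) = 90)
O = 4310
S*O = 90*4310 = 387900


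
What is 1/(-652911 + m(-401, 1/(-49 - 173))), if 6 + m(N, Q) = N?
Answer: -1/653318 ≈ -1.5306e-6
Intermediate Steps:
m(N, Q) = -6 + N
1/(-652911 + m(-401, 1/(-49 - 173))) = 1/(-652911 + (-6 - 401)) = 1/(-652911 - 407) = 1/(-653318) = -1/653318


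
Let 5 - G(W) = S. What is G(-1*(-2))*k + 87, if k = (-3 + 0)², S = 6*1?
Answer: 78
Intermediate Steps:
S = 6
G(W) = -1 (G(W) = 5 - 1*6 = 5 - 6 = -1)
k = 9 (k = (-3)² = 9)
G(-1*(-2))*k + 87 = -1*9 + 87 = -9 + 87 = 78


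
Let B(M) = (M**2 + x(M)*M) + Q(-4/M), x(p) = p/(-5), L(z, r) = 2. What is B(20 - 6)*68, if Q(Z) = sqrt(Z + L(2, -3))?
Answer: 53312/5 + 136*sqrt(21)/7 ≈ 10751.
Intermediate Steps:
x(p) = -p/5 (x(p) = p*(-1/5) = -p/5)
Q(Z) = sqrt(2 + Z) (Q(Z) = sqrt(Z + 2) = sqrt(2 + Z))
B(M) = sqrt(2 - 4/M) + 4*M**2/5 (B(M) = (M**2 + (-M/5)*M) + sqrt(2 - 4/M) = (M**2 - M**2/5) + sqrt(2 - 4/M) = 4*M**2/5 + sqrt(2 - 4/M) = sqrt(2 - 4/M) + 4*M**2/5)
B(20 - 6)*68 = (sqrt(2 - 4/(20 - 6)) + 4*(20 - 6)**2/5)*68 = (sqrt(2 - 4/14) + (4/5)*14**2)*68 = (sqrt(2 - 4*1/14) + (4/5)*196)*68 = (sqrt(2 - 2/7) + 784/5)*68 = (sqrt(12/7) + 784/5)*68 = (2*sqrt(21)/7 + 784/5)*68 = (784/5 + 2*sqrt(21)/7)*68 = 53312/5 + 136*sqrt(21)/7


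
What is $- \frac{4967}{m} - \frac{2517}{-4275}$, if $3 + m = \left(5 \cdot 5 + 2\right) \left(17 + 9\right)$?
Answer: $- \frac{2163838}{332025} \approx -6.5171$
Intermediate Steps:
$m = 699$ ($m = -3 + \left(5 \cdot 5 + 2\right) \left(17 + 9\right) = -3 + \left(25 + 2\right) 26 = -3 + 27 \cdot 26 = -3 + 702 = 699$)
$- \frac{4967}{m} - \frac{2517}{-4275} = - \frac{4967}{699} - \frac{2517}{-4275} = \left(-4967\right) \frac{1}{699} - - \frac{839}{1425} = - \frac{4967}{699} + \frac{839}{1425} = - \frac{2163838}{332025}$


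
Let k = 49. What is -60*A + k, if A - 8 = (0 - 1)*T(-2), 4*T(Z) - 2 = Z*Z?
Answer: -341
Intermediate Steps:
T(Z) = ½ + Z²/4 (T(Z) = ½ + (Z*Z)/4 = ½ + Z²/4)
A = 13/2 (A = 8 + (0 - 1)*(½ + (¼)*(-2)²) = 8 - (½ + (¼)*4) = 8 - (½ + 1) = 8 - 1*3/2 = 8 - 3/2 = 13/2 ≈ 6.5000)
-60*A + k = -60*13/2 + 49 = -390 + 49 = -341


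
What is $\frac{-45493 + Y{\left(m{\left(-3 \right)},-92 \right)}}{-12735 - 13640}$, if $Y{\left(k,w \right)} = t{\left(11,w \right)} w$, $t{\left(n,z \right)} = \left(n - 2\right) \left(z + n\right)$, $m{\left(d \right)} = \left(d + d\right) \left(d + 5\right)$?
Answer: $- \frac{863}{1055} \approx -0.81801$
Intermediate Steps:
$m{\left(d \right)} = 2 d \left(5 + d\right)$
$t{\left(n,z \right)} = \left(-2 + n\right) \left(n + z\right)$
$Y{\left(k,w \right)} = w \left(99 + 9 w\right)$ ($Y{\left(k,w \right)} = \left(11^{2} - 22 - 2 w + 11 w\right) w = \left(121 - 22 - 2 w + 11 w\right) w = \left(99 + 9 w\right) w = w \left(99 + 9 w\right)$)
$\frac{-45493 + Y{\left(m{\left(-3 \right)},-92 \right)}}{-12735 - 13640} = \frac{-45493 + 9 \left(-92\right) \left(11 - 92\right)}{-12735 - 13640} = \frac{-45493 + 9 \left(-92\right) \left(-81\right)}{-26375} = \left(-45493 + 67068\right) \left(- \frac{1}{26375}\right) = 21575 \left(- \frac{1}{26375}\right) = - \frac{863}{1055}$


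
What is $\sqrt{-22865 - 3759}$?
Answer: $32 i \sqrt{26} \approx 163.17 i$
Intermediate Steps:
$\sqrt{-22865 - 3759} = \sqrt{-26624} = 32 i \sqrt{26}$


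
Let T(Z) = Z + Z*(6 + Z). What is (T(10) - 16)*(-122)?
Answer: -18788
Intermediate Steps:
(T(10) - 16)*(-122) = (10*(7 + 10) - 16)*(-122) = (10*17 - 16)*(-122) = (170 - 16)*(-122) = 154*(-122) = -18788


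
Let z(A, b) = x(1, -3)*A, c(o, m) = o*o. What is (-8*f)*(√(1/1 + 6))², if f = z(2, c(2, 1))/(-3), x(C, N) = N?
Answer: -112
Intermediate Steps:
c(o, m) = o²
z(A, b) = -3*A
f = 2 (f = -3*2/(-3) = -6*(-⅓) = 2)
(-8*f)*(√(1/1 + 6))² = (-8*2)*(√(1/1 + 6))² = -16*(√(1 + 6))² = -16*(√7)² = -16*7 = -112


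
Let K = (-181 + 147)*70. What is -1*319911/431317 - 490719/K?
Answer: 210894058743/1026534460 ≈ 205.44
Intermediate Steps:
K = -2380 (K = -34*70 = -2380)
-1*319911/431317 - 490719/K = -1*319911/431317 - 490719/(-2380) = -319911*1/431317 - 490719*(-1/2380) = -319911/431317 + 490719/2380 = 210894058743/1026534460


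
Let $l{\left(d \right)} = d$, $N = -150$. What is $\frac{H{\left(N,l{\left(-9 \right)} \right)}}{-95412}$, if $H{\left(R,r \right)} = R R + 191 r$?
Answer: $- \frac{6927}{31804} \approx -0.2178$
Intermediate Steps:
$H{\left(R,r \right)} = R^{2} + 191 r$
$\frac{H{\left(N,l{\left(-9 \right)} \right)}}{-95412} = \frac{\left(-150\right)^{2} + 191 \left(-9\right)}{-95412} = \left(22500 - 1719\right) \left(- \frac{1}{95412}\right) = 20781 \left(- \frac{1}{95412}\right) = - \frac{6927}{31804}$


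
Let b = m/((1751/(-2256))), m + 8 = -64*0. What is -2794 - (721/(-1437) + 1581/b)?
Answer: -25475800661/8644992 ≈ -2946.9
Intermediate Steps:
m = -8 (m = -8 - 64*0 = -8 + 0 = -8)
b = 18048/1751 (b = -8/(1751/(-2256)) = -8/(1751*(-1/2256)) = -8/(-1751/2256) = -8*(-2256/1751) = 18048/1751 ≈ 10.307)
-2794 - (721/(-1437) + 1581/b) = -2794 - (721/(-1437) + 1581/(18048/1751)) = -2794 - (721*(-1/1437) + 1581*(1751/18048)) = -2794 - (-721/1437 + 922777/6016) = -2794 - 1*1321693013/8644992 = -2794 - 1321693013/8644992 = -25475800661/8644992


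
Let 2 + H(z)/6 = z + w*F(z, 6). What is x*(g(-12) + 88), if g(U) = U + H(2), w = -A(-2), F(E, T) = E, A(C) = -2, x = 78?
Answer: 7800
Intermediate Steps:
w = 2 (w = -1*(-2) = 2)
H(z) = -12 + 18*z (H(z) = -12 + 6*(z + 2*z) = -12 + 6*(3*z) = -12 + 18*z)
g(U) = 24 + U (g(U) = U + (-12 + 18*2) = U + (-12 + 36) = U + 24 = 24 + U)
x*(g(-12) + 88) = 78*((24 - 12) + 88) = 78*(12 + 88) = 78*100 = 7800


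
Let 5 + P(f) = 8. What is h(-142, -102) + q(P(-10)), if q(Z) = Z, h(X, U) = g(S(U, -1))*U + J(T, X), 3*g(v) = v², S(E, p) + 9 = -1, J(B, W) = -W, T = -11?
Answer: -3255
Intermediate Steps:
S(E, p) = -10 (S(E, p) = -9 - 1 = -10)
g(v) = v²/3
h(X, U) = -X + 100*U/3 (h(X, U) = ((⅓)*(-10)²)*U - X = ((⅓)*100)*U - X = 100*U/3 - X = -X + 100*U/3)
P(f) = 3 (P(f) = -5 + 8 = 3)
h(-142, -102) + q(P(-10)) = (-1*(-142) + (100/3)*(-102)) + 3 = (142 - 3400) + 3 = -3258 + 3 = -3255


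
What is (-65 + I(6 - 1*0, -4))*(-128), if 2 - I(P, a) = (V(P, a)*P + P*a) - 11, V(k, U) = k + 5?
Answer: 12032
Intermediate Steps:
V(k, U) = 5 + k
I(P, a) = 13 - P*a - P*(5 + P) (I(P, a) = 2 - (((5 + P)*P + P*a) - 11) = 2 - ((P*(5 + P) + P*a) - 11) = 2 - ((P*a + P*(5 + P)) - 11) = 2 - (-11 + P*a + P*(5 + P)) = 2 + (11 - P*a - P*(5 + P)) = 13 - P*a - P*(5 + P))
(-65 + I(6 - 1*0, -4))*(-128) = (-65 + (13 - 1*(6 - 1*0)*(-4) - (6 - 1*0)*(5 + (6 - 1*0))))*(-128) = (-65 + (13 - 1*(6 + 0)*(-4) - (6 + 0)*(5 + (6 + 0))))*(-128) = (-65 + (13 - 1*6*(-4) - 1*6*(5 + 6)))*(-128) = (-65 + (13 + 24 - 1*6*11))*(-128) = (-65 + (13 + 24 - 66))*(-128) = (-65 - 29)*(-128) = -94*(-128) = 12032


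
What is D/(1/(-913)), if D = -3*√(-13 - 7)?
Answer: 5478*I*√5 ≈ 12249.0*I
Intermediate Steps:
D = -6*I*√5 ≈ -13.416*I
D/(1/(-913)) = (-6*I*√5)/(1/(-913)) = (-6*I*√5)/(-1/913) = -6*I*√5*(-913) = 5478*I*√5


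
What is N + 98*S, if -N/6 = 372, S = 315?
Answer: 28638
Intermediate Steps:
N = -2232 (N = -6*372 = -2232)
N + 98*S = -2232 + 98*315 = -2232 + 30870 = 28638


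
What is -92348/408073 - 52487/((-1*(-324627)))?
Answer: -51397181747/132471513771 ≈ -0.38799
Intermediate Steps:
-92348/408073 - 52487/((-1*(-324627))) = -92348*1/408073 - 52487/324627 = -92348/408073 - 52487*1/324627 = -92348/408073 - 52487/324627 = -51397181747/132471513771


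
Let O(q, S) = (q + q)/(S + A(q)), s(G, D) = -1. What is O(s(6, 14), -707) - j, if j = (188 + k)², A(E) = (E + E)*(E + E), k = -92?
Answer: -6478846/703 ≈ -9216.0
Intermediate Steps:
A(E) = 4*E² (A(E) = (2*E)*(2*E) = 4*E²)
O(q, S) = 2*q/(S + 4*q²) (O(q, S) = (q + q)/(S + 4*q²) = (2*q)/(S + 4*q²) = 2*q/(S + 4*q²))
j = 9216 (j = (188 - 92)² = 96² = 9216)
O(s(6, 14), -707) - j = 2*(-1)/(-707 + 4*(-1)²) - 1*9216 = 2*(-1)/(-707 + 4*1) - 9216 = 2*(-1)/(-707 + 4) - 9216 = 2*(-1)/(-703) - 9216 = 2*(-1)*(-1/703) - 9216 = 2/703 - 9216 = -6478846/703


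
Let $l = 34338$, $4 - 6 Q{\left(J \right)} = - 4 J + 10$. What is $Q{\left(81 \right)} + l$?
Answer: $34391$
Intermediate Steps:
$Q{\left(J \right)} = -1 + \frac{2 J}{3}$ ($Q{\left(J \right)} = \frac{2}{3} - \frac{- 4 J + 10}{6} = \frac{2}{3} - \frac{10 - 4 J}{6} = \frac{2}{3} + \left(- \frac{5}{3} + \frac{2 J}{3}\right) = -1 + \frac{2 J}{3}$)
$Q{\left(81 \right)} + l = \left(-1 + \frac{2}{3} \cdot 81\right) + 34338 = \left(-1 + 54\right) + 34338 = 53 + 34338 = 34391$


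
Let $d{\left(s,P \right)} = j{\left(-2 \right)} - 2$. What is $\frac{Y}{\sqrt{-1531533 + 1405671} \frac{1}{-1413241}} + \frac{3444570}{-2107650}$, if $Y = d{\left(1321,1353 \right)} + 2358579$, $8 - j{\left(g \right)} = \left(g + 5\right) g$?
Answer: $- \frac{114819}{70255} + \frac{1111085834477 i \sqrt{125862}}{41954} \approx -1.6343 + 9.3955 \cdot 10^{9} i$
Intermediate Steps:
$j{\left(g \right)} = 8 - g \left(5 + g\right)$ ($j{\left(g \right)} = 8 - \left(g + 5\right) g = 8 - \left(5 + g\right) g = 8 - g \left(5 + g\right)$)
$d{\left(s,P \right)} = 12$ ($d{\left(s,P \right)} = \left(8 - \left(-2\right)^{2} - -10\right) - 2 = \left(8 - 4 + 10\right) - 2 = 14 - 2 = 12$)
$Y = 2358591$ ($Y = 12 + 2358579 = 2358591$)
$\frac{Y}{\sqrt{-1531533 + 1405671} \frac{1}{-1413241}} + \frac{3444570}{-2107650} = \frac{2358591}{\sqrt{-1531533 + 1405671} \frac{1}{-1413241}} + \frac{3444570}{-2107650} = \frac{2358591}{\sqrt{-125862} \left(- \frac{1}{1413241}\right)} + 3444570 \left(- \frac{1}{2107650}\right) = \frac{2358591}{i \sqrt{125862} \left(- \frac{1}{1413241}\right)} - \frac{114819}{70255} = \frac{2358591}{\left(- \frac{1}{1413241}\right) i \sqrt{125862}} - \frac{114819}{70255} = 2358591 \frac{1413241 i \sqrt{125862}}{125862} - \frac{114819}{70255} = \frac{1111085834477 i \sqrt{125862}}{41954} - \frac{114819}{70255} = - \frac{114819}{70255} + \frac{1111085834477 i \sqrt{125862}}{41954}$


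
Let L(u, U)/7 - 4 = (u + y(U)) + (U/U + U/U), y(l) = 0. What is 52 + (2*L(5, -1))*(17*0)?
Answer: 52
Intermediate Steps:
L(u, U) = 42 + 7*u (L(u, U) = 28 + 7*((u + 0) + (U/U + U/U)) = 28 + 7*(u + (1 + 1)) = 28 + 7*(u + 2) = 28 + 7*(2 + u) = 28 + (14 + 7*u) = 42 + 7*u)
52 + (2*L(5, -1))*(17*0) = 52 + (2*(42 + 7*5))*(17*0) = 52 + (2*(42 + 35))*0 = 52 + (2*77)*0 = 52 + 154*0 = 52 + 0 = 52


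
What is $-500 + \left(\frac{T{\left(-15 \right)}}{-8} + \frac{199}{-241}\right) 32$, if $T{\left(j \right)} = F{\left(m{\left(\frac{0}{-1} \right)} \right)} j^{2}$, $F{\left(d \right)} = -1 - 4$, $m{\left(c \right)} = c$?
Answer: $\frac{957632}{241} \approx 3973.6$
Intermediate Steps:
$F{\left(d \right)} = -5$
$T{\left(j \right)} = - 5 j^{2}$
$-500 + \left(\frac{T{\left(-15 \right)}}{-8} + \frac{199}{-241}\right) 32 = -500 + \left(\frac{\left(-5\right) \left(-15\right)^{2}}{-8} + \frac{199}{-241}\right) 32 = -500 + \left(\left(-5\right) 225 \left(- \frac{1}{8}\right) + 199 \left(- \frac{1}{241}\right)\right) 32 = -500 + \left(\left(-1125\right) \left(- \frac{1}{8}\right) - \frac{199}{241}\right) 32 = -500 + \left(\frac{1125}{8} - \frac{199}{241}\right) 32 = -500 + \frac{269533}{1928} \cdot 32 = -500 + \frac{1078132}{241} = \frac{957632}{241}$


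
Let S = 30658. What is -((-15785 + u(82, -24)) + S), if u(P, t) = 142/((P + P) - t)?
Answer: -1398133/94 ≈ -14874.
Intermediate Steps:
u(P, t) = 142/(-t + 2*P) (u(P, t) = 142/(2*P - t) = 142/(-t + 2*P))
-((-15785 + u(82, -24)) + S) = -((-15785 + 142/(-1*(-24) + 2*82)) + 30658) = -((-15785 + 142/(24 + 164)) + 30658) = -((-15785 + 142/188) + 30658) = -((-15785 + 142*(1/188)) + 30658) = -((-15785 + 71/94) + 30658) = -(-1483719/94 + 30658) = -1*1398133/94 = -1398133/94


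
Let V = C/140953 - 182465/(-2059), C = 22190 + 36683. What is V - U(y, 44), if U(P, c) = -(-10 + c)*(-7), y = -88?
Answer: -43232681374/290222227 ≈ -148.96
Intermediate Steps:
C = 58873
V = 25840208652/290222227 (V = 58873/140953 - 182465/(-2059) = 58873*(1/140953) - 182465*(-1/2059) = 58873/140953 + 182465/2059 = 25840208652/290222227 ≈ 89.036)
U(P, c) = -70 + 7*c (U(P, c) = -(70 - 7*c) = -70 + 7*c)
V - U(y, 44) = 25840208652/290222227 - (-70 + 7*44) = 25840208652/290222227 - (-70 + 308) = 25840208652/290222227 - 1*238 = 25840208652/290222227 - 238 = -43232681374/290222227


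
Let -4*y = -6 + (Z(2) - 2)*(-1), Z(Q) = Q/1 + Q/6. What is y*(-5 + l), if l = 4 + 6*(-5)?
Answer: -589/12 ≈ -49.083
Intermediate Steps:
Z(Q) = 7*Q/6 (Z(Q) = Q*1 + Q*(⅙) = Q + Q/6 = 7*Q/6)
l = -26 (l = 4 - 30 = -26)
y = 19/12 (y = -(-6 + ((7/6)*2 - 2)*(-1))/4 = -(-6 + (7/3 - 2)*(-1))/4 = -(-6 + (⅓)*(-1))/4 = -(-6 - ⅓)/4 = -¼*(-19/3) = 19/12 ≈ 1.5833)
y*(-5 + l) = 19*(-5 - 26)/12 = (19/12)*(-31) = -589/12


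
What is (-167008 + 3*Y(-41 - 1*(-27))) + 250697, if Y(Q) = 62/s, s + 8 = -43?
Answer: 1422651/17 ≈ 83685.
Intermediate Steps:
s = -51 (s = -8 - 43 = -51)
Y(Q) = -62/51 (Y(Q) = 62/(-51) = 62*(-1/51) = -62/51)
(-167008 + 3*Y(-41 - 1*(-27))) + 250697 = (-167008 + 3*(-62/51)) + 250697 = (-167008 - 62/17) + 250697 = -2839198/17 + 250697 = 1422651/17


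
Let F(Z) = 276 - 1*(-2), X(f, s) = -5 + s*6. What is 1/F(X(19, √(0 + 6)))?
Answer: 1/278 ≈ 0.0035971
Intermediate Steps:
X(f, s) = -5 + 6*s
F(Z) = 278 (F(Z) = 276 + 2 = 278)
1/F(X(19, √(0 + 6))) = 1/278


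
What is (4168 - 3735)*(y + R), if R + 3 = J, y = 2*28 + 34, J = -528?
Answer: -190953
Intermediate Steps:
y = 90 (y = 56 + 34 = 90)
R = -531 (R = -3 - 528 = -531)
(4168 - 3735)*(y + R) = (4168 - 3735)*(90 - 531) = 433*(-441) = -190953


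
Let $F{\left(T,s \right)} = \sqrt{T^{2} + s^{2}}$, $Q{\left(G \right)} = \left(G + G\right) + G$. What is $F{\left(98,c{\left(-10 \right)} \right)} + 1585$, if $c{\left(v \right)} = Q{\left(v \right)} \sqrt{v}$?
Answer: $1585 + 2 \sqrt{151} \approx 1609.6$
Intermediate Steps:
$Q{\left(G \right)} = 3 G$ ($Q{\left(G \right)} = 2 G + G = 3 G$)
$c{\left(v \right)} = 3 v^{\frac{3}{2}}$ ($c{\left(v \right)} = 3 v \sqrt{v} = 3 v^{\frac{3}{2}}$)
$F{\left(98,c{\left(-10 \right)} \right)} + 1585 = \sqrt{98^{2} + \left(3 \left(-10\right)^{\frac{3}{2}}\right)^{2}} + 1585 = \sqrt{9604 + \left(3 \left(- 10 i \sqrt{10}\right)\right)^{2}} + 1585 = \sqrt{9604 + \left(- 30 i \sqrt{10}\right)^{2}} + 1585 = \sqrt{9604 - 9000} + 1585 = \sqrt{604} + 1585 = 2 \sqrt{151} + 1585 = 1585 + 2 \sqrt{151}$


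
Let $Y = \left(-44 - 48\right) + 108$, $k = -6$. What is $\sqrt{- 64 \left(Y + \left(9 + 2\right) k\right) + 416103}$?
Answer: $\sqrt{419303} \approx 647.54$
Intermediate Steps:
$Y = 16$ ($Y = -92 + 108 = 16$)
$\sqrt{- 64 \left(Y + \left(9 + 2\right) k\right) + 416103} = \sqrt{- 64 \left(16 + \left(9 + 2\right) \left(-6\right)\right) + 416103} = \sqrt{- 64 \left(16 + 11 \left(-6\right)\right) + 416103} = \sqrt{- 64 \left(16 - 66\right) + 416103} = \sqrt{\left(-64\right) \left(-50\right) + 416103} = \sqrt{3200 + 416103} = \sqrt{419303}$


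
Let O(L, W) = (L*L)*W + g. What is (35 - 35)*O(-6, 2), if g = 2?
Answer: 0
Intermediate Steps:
O(L, W) = 2 + W*L**2 (O(L, W) = (L*L)*W + 2 = L**2*W + 2 = W*L**2 + 2 = 2 + W*L**2)
(35 - 35)*O(-6, 2) = (35 - 35)*(2 + 2*(-6)**2) = 0*(2 + 2*36) = 0*(2 + 72) = 0*74 = 0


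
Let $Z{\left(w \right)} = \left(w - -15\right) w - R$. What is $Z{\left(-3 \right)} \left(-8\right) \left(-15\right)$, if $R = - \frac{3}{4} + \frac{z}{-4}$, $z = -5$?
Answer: $-4380$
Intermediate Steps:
$R = \frac{1}{2}$ ($R = - \frac{3}{4} - \frac{5}{-4} = \left(-3\right) \frac{1}{4} - - \frac{5}{4} = - \frac{3}{4} + \frac{5}{4} = \frac{1}{2} \approx 0.5$)
$Z{\left(w \right)} = - \frac{1}{2} + w \left(15 + w\right)$ ($Z{\left(w \right)} = \left(w - -15\right) w - \frac{1}{2} = \left(w + 15\right) w - \frac{1}{2} = \left(15 + w\right) w - \frac{1}{2} = w \left(15 + w\right) - \frac{1}{2} = - \frac{1}{2} + w \left(15 + w\right)$)
$Z{\left(-3 \right)} \left(-8\right) \left(-15\right) = \left(- \frac{1}{2} + \left(-3\right)^{2} + 15 \left(-3\right)\right) \left(-8\right) \left(-15\right) = \left(- \frac{1}{2} + 9 - 45\right) \left(-8\right) \left(-15\right) = \left(- \frac{73}{2}\right) \left(-8\right) \left(-15\right) = 292 \left(-15\right) = -4380$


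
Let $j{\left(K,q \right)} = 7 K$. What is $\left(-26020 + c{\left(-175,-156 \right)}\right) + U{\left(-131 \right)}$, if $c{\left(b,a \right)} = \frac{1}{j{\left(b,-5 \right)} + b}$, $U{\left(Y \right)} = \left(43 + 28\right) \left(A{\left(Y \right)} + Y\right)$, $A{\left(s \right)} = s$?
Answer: $- \frac{62470801}{1400} \approx -44622.0$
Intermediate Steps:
$U{\left(Y \right)} = 142 Y$ ($U{\left(Y \right)} = \left(43 + 28\right) \left(Y + Y\right) = 71 \cdot 2 Y = 142 Y$)
$c{\left(b,a \right)} = \frac{1}{8 b}$ ($c{\left(b,a \right)} = \frac{1}{7 b + b} = \frac{1}{8 b}$)
$\left(-26020 + c{\left(-175,-156 \right)}\right) + U{\left(-131 \right)} = \left(-26020 + \frac{1}{8 \left(-175\right)}\right) + 142 \left(-131\right) = \left(-26020 + \frac{1}{8} \left(- \frac{1}{175}\right)\right) - 18602 = \left(-26020 - \frac{1}{1400}\right) - 18602 = - \frac{36428001}{1400} - 18602 = - \frac{62470801}{1400}$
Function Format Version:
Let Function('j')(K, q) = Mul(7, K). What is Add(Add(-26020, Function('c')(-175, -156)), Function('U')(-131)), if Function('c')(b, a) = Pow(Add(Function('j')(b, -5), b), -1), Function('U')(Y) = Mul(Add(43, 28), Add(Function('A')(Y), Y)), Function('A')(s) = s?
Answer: Rational(-62470801, 1400) ≈ -44622.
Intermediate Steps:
Function('U')(Y) = Mul(142, Y) (Function('U')(Y) = Mul(Add(43, 28), Add(Y, Y)) = Mul(71, Mul(2, Y)) = Mul(142, Y))
Function('c')(b, a) = Mul(Rational(1, 8), Pow(b, -1)) (Function('c')(b, a) = Pow(Add(Mul(7, b), b), -1) = Pow(Mul(8, b), -1) = Mul(Rational(1, 8), Pow(b, -1)))
Add(Add(-26020, Function('c')(-175, -156)), Function('U')(-131)) = Add(Add(-26020, Mul(Rational(1, 8), Pow(-175, -1))), Mul(142, -131)) = Add(Add(-26020, Mul(Rational(1, 8), Rational(-1, 175))), -18602) = Add(Add(-26020, Rational(-1, 1400)), -18602) = Add(Rational(-36428001, 1400), -18602) = Rational(-62470801, 1400)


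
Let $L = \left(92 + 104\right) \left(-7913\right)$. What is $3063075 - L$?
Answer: $4614023$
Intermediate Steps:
$L = -1550948$ ($L = 196 \left(-7913\right) = -1550948$)
$3063075 - L = 3063075 - -1550948 = 3063075 + 1550948 = 4614023$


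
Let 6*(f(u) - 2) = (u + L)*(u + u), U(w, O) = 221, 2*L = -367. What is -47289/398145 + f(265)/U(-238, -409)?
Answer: 519392297/15998190 ≈ 32.466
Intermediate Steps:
L = -367/2 (L = (1/2)*(-367) = -367/2 ≈ -183.50)
f(u) = 2 + u*(-367/2 + u)/3 (f(u) = 2 + ((u - 367/2)*(u + u))/6 = 2 + ((-367/2 + u)*(2*u))/6 = 2 + (2*u*(-367/2 + u))/6 = 2 + u*(-367/2 + u)/3)
-47289/398145 + f(265)/U(-238, -409) = -47289/398145 + (2 - 367/6*265 + (1/3)*265**2)/221 = -47289*1/398145 + (2 - 97255/6 + (1/3)*70225)*(1/221) = -1433/12065 + (2 - 97255/6 + 70225/3)*(1/221) = -1433/12065 + (43207/6)*(1/221) = -1433/12065 + 43207/1326 = 519392297/15998190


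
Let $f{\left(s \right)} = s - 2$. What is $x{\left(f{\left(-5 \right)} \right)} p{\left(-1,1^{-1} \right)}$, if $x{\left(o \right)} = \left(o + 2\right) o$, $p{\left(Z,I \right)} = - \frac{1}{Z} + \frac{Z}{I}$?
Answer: $0$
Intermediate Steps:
$f{\left(s \right)} = -2 + s$
$x{\left(o \right)} = o \left(2 + o\right)$ ($x{\left(o \right)} = \left(2 + o\right) o = o \left(2 + o\right)$)
$x{\left(f{\left(-5 \right)} \right)} p{\left(-1,1^{-1} \right)} = \left(-2 - 5\right) \left(2 - 7\right) \left(- \frac{1}{-1} - \frac{1}{1^{-1}}\right) = - 7 \left(2 - 7\right) \left(\left(-1\right) \left(-1\right) - 1^{-1}\right) = \left(-7\right) \left(-5\right) \left(1 - 1\right) = 35 \left(1 - 1\right) = 35 \cdot 0 = 0$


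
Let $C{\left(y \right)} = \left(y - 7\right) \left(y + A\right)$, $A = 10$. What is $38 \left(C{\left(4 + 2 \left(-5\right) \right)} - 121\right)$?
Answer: $-6574$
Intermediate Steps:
$C{\left(y \right)} = \left(-7 + y\right) \left(10 + y\right)$ ($C{\left(y \right)} = \left(y - 7\right) \left(y + 10\right) = \left(-7 + y\right) \left(10 + y\right)$)
$38 \left(C{\left(4 + 2 \left(-5\right) \right)} - 121\right) = 38 \left(\left(-70 + \left(4 + 2 \left(-5\right)\right)^{2} + 3 \left(4 + 2 \left(-5\right)\right)\right) - 121\right) = 38 \left(\left(-70 + \left(4 - 10\right)^{2} + 3 \left(4 - 10\right)\right) - 121\right) = 38 \left(\left(-70 + \left(-6\right)^{2} + 3 \left(-6\right)\right) - 121\right) = 38 \left(\left(-70 + 36 - 18\right) - 121\right) = 38 \left(-52 - 121\right) = 38 \left(-173\right) = -6574$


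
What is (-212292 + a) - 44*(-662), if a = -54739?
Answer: -237903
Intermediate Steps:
(-212292 + a) - 44*(-662) = (-212292 - 54739) - 44*(-662) = -267031 + 29128 = -237903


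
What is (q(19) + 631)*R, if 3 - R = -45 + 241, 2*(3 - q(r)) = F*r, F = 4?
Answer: -115028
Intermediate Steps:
q(r) = 3 - 2*r
R = -193 (R = 3 - (-45 + 241) = 3 - 1*196 = 3 - 196 = -193)
(q(19) + 631)*R = ((3 - 2*19) + 631)*(-193) = ((3 - 38) + 631)*(-193) = (-35 + 631)*(-193) = 596*(-193) = -115028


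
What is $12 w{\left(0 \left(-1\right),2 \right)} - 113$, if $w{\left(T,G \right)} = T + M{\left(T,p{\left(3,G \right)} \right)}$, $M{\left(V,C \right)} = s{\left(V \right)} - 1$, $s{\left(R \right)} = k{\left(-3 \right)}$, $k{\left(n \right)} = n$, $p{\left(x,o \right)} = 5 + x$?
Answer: $-161$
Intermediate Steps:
$s{\left(R \right)} = -3$
$M{\left(V,C \right)} = -4$ ($M{\left(V,C \right)} = -3 - 1 = -4$)
$w{\left(T,G \right)} = -4 + T$ ($w{\left(T,G \right)} = T - 4 = -4 + T$)
$12 w{\left(0 \left(-1\right),2 \right)} - 113 = 12 \left(-4 + 0 \left(-1\right)\right) - 113 = 12 \left(-4 + 0\right) - 113 = 12 \left(-4\right) - 113 = -48 - 113 = -161$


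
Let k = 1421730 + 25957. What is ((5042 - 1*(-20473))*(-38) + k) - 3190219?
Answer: -2712102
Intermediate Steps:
k = 1447687
((5042 - 1*(-20473))*(-38) + k) - 3190219 = ((5042 - 1*(-20473))*(-38) + 1447687) - 3190219 = ((5042 + 20473)*(-38) + 1447687) - 3190219 = (25515*(-38) + 1447687) - 3190219 = (-969570 + 1447687) - 3190219 = 478117 - 3190219 = -2712102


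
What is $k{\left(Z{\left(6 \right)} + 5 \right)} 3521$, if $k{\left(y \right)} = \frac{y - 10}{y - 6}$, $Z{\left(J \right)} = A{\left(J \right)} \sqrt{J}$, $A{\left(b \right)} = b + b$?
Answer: $\frac{3024539}{863} - \frac{169008 \sqrt{6}}{863} \approx 3025.0$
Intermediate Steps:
$A{\left(b \right)} = 2 b$
$Z{\left(J \right)} = 2 J^{\frac{3}{2}}$ ($Z{\left(J \right)} = 2 J \sqrt{J} = 2 J^{\frac{3}{2}}$)
$k{\left(y \right)} = \frac{-10 + y}{-6 + y}$ ($k{\left(y \right)} = \frac{-10 + y}{y - 6} = \frac{-10 + y}{-6 + y}$)
$k{\left(Z{\left(6 \right)} + 5 \right)} 3521 = \frac{-10 + \left(2 \cdot 6^{\frac{3}{2}} + 5\right)}{-6 + \left(2 \cdot 6^{\frac{3}{2}} + 5\right)} 3521 = \frac{-10 + \left(2 \cdot 6 \sqrt{6} + 5\right)}{-6 + \left(2 \cdot 6 \sqrt{6} + 5\right)} 3521 = \frac{-10 + \left(12 \sqrt{6} + 5\right)}{-6 + \left(12 \sqrt{6} + 5\right)} 3521 = \frac{-10 + \left(5 + 12 \sqrt{6}\right)}{-6 + \left(5 + 12 \sqrt{6}\right)} 3521 = \frac{-5 + 12 \sqrt{6}}{-1 + 12 \sqrt{6}} \cdot 3521 = \frac{3521 \left(-5 + 12 \sqrt{6}\right)}{-1 + 12 \sqrt{6}}$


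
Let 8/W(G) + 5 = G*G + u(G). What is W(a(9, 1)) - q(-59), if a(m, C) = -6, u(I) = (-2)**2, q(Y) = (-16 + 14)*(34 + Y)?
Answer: -1742/35 ≈ -49.771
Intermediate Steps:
q(Y) = -68 - 2*Y (q(Y) = -2*(34 + Y) = -68 - 2*Y)
u(I) = 4
W(G) = 8/(-1 + G**2) (W(G) = 8/(-5 + (G*G + 4)) = 8/(-5 + (G**2 + 4)) = 8/(-5 + (4 + G**2)) = 8/(-1 + G**2))
W(a(9, 1)) - q(-59) = 8/(-1 + (-6)**2) - (-68 - 2*(-59)) = 8/(-1 + 36) - (-68 + 118) = 8/35 - 1*50 = 8*(1/35) - 50 = 8/35 - 50 = -1742/35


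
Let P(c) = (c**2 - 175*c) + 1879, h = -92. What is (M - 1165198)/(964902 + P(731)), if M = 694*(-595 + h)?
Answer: -1641976/1373217 ≈ -1.1957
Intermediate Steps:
P(c) = 1879 + c**2 - 175*c
M = -476778 (M = 694*(-595 - 92) = 694*(-687) = -476778)
(M - 1165198)/(964902 + P(731)) = (-476778 - 1165198)/(964902 + (1879 + 731**2 - 175*731)) = -1641976/(964902 + (1879 + 534361 - 127925)) = -1641976/(964902 + 408315) = -1641976/1373217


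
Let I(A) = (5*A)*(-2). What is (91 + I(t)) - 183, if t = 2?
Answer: -112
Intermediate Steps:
I(A) = -10*A
(91 + I(t)) - 183 = (91 - 10*2) - 183 = (91 - 20) - 183 = 71 - 183 = -112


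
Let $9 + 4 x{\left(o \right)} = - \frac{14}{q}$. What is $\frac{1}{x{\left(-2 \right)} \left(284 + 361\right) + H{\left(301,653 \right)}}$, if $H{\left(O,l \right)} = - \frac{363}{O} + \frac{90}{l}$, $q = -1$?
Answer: $\frac{786212}{633043629} \approx 0.001242$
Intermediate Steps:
$x{\left(o \right)} = \frac{5}{4}$ ($x{\left(o \right)} = - \frac{9}{4} + \frac{\left(-14\right) \frac{1}{-1}}{4} = - \frac{9}{4} + \frac{\left(-14\right) \left(-1\right)}{4} = - \frac{9}{4} + \frac{1}{4} \cdot 14 = - \frac{9}{4} + \frac{7}{2} = \frac{5}{4}$)
$\frac{1}{x{\left(-2 \right)} \left(284 + 361\right) + H{\left(301,653 \right)}} = \frac{1}{\frac{5 \left(284 + 361\right)}{4} + \left(- \frac{363}{301} + \frac{90}{653}\right)} = \frac{1}{\frac{5}{4} \cdot 645 + \left(\left(-363\right) \frac{1}{301} + 90 \cdot \frac{1}{653}\right)} = \frac{1}{\frac{3225}{4} + \left(- \frac{363}{301} + \frac{90}{653}\right)} = \frac{1}{\frac{3225}{4} - \frac{209949}{196553}} = \frac{1}{\frac{633043629}{786212}} = \frac{786212}{633043629}$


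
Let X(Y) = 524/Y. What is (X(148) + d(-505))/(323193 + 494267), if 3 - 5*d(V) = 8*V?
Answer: 75123/75615050 ≈ 0.00099349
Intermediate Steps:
d(V) = ⅗ - 8*V/5
(X(148) + d(-505))/(323193 + 494267) = (524/148 + (⅗ - 8/5*(-505)))/(323193 + 494267) = (524*(1/148) + (⅗ + 808))/817460 = (131/37 + 4043/5)*(1/817460) = (150246/185)*(1/817460) = 75123/75615050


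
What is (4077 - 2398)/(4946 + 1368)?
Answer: 1679/6314 ≈ 0.26592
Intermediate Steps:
(4077 - 2398)/(4946 + 1368) = 1679/6314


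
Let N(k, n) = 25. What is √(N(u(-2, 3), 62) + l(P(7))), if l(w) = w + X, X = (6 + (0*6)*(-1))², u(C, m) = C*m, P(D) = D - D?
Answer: √61 ≈ 7.8102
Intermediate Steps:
P(D) = 0
X = 36 (X = (6 + 0*(-1))² = (6 + 0)² = 6² = 36)
l(w) = 36 + w (l(w) = w + 36 = 36 + w)
√(N(u(-2, 3), 62) + l(P(7))) = √(25 + (36 + 0)) = √(25 + 36) = √61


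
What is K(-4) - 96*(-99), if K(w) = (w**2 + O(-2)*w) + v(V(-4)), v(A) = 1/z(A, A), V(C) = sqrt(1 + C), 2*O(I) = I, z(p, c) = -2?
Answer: 19047/2 ≈ 9523.5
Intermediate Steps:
O(I) = I/2
v(A) = -1/2 (v(A) = 1/(-2) = -1/2)
K(w) = -1/2 + w**2 - w (K(w) = (w**2 + ((1/2)*(-2))*w) - 1/2 = (w**2 - w) - 1/2 = -1/2 + w**2 - w)
K(-4) - 96*(-99) = (-1/2 + (-4)**2 - 1*(-4)) - 96*(-99) = (-1/2 + 16 + 4) + 9504 = 39/2 + 9504 = 19047/2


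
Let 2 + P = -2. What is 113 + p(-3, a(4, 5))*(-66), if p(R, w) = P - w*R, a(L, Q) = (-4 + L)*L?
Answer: 377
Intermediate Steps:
P = -4 (P = -2 - 2 = -4)
a(L, Q) = L*(-4 + L)
p(R, w) = -4 - R*w (p(R, w) = -4 - w*R = -4 - R*w)
113 + p(-3, a(4, 5))*(-66) = 113 + (-4 - 1*(-3)*4*(-4 + 4))*(-66) = 113 + (-4 - 1*(-3)*4*0)*(-66) = 113 + (-4 - 1*(-3)*0)*(-66) = 113 + (-4 + 0)*(-66) = 113 - 4*(-66) = 113 + 264 = 377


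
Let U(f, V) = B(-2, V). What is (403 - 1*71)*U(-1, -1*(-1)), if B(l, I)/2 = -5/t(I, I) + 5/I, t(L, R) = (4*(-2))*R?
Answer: 3735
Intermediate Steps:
t(L, R) = -8*R
B(l, I) = 45/(4*I) (B(l, I) = 2*(-5*(-1/(8*I)) + 5/I) = 2*(-(-5)/(8*I) + 5/I) = 2*(5/(8*I) + 5/I) = 2*(45/(8*I)) = 45/(4*I))
U(f, V) = 45/(4*V)
(403 - 1*71)*U(-1, -1*(-1)) = (403 - 1*71)*(45/(4*((-1*(-1))))) = (403 - 71)*((45/4)/1) = 332*((45/4)*1) = 332*(45/4) = 3735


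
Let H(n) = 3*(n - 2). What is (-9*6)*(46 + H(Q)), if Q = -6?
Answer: -1188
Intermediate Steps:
H(n) = -6 + 3*n (H(n) = 3*(-2 + n) = -6 + 3*n)
(-9*6)*(46 + H(Q)) = (-9*6)*(46 + (-6 + 3*(-6))) = -54*(46 + (-6 - 18)) = -54*(46 - 24) = -54*22 = -1188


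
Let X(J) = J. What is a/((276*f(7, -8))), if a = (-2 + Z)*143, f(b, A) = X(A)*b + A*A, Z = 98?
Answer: 143/23 ≈ 6.2174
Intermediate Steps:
f(b, A) = A² + A*b (f(b, A) = A*b + A*A = A*b + A² = A² + A*b)
a = 13728 (a = (-2 + 98)*143 = 96*143 = 13728)
a/((276*f(7, -8))) = 13728/((276*(-8*(-8 + 7)))) = 13728/((276*(-8*(-1)))) = 13728/((276*8)) = 13728/2208 = 13728*(1/2208) = 143/23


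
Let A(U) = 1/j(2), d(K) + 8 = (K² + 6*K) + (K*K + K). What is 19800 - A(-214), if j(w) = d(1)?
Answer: 19799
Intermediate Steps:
d(K) = -8 + 2*K² + 7*K (d(K) = -8 + ((K² + 6*K) + (K*K + K)) = -8 + ((K² + 6*K) + (K² + K)) = -8 + ((K² + 6*K) + (K + K²)) = -8 + (2*K² + 7*K) = -8 + 2*K² + 7*K)
j(w) = 1 (j(w) = -8 + 2*1² + 7*1 = -8 + 2*1 + 7 = -8 + 2 + 7 = 1)
A(U) = 1 (A(U) = 1/1 = 1)
19800 - A(-214) = 19800 - 1*1 = 19800 - 1 = 19799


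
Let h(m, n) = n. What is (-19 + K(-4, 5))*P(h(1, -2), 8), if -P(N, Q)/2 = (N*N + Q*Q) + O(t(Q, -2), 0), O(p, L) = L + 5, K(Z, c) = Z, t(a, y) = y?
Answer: 3358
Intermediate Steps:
O(p, L) = 5 + L
P(N, Q) = -10 - 2*N**2 - 2*Q**2 (P(N, Q) = -2*((N*N + Q*Q) + (5 + 0)) = -2*((N**2 + Q**2) + 5) = -2*(5 + N**2 + Q**2) = -10 - 2*N**2 - 2*Q**2)
(-19 + K(-4, 5))*P(h(1, -2), 8) = (-19 - 4)*(-10 - 2*(-2)**2 - 2*8**2) = -23*(-10 - 2*4 - 2*64) = -23*(-10 - 8 - 128) = -23*(-146) = 3358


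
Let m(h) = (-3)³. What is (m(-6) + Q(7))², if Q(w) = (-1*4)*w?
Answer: 3025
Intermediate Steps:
Q(w) = -4*w
m(h) = -27
(m(-6) + Q(7))² = (-27 - 4*7)² = (-27 - 28)² = (-55)² = 3025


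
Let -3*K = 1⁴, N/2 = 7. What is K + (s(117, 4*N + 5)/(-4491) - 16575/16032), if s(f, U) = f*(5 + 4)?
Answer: -12813325/7999968 ≈ -1.6017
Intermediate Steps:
N = 14 (N = 2*7 = 14)
K = -⅓ (K = -⅓*1⁴ = -⅓*1 = -⅓ ≈ -0.33333)
s(f, U) = 9*f (s(f, U) = f*9 = 9*f)
K + (s(117, 4*N + 5)/(-4491) - 16575/16032) = -⅓ + ((9*117)/(-4491) - 16575/16032) = -⅓ + (1053*(-1/4491) - 16575*1/16032) = -⅓ + (-117/499 - 5525/5344) = -⅓ - 3382223/2666656 = -12813325/7999968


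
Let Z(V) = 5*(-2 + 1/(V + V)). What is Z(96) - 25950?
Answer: -4984315/192 ≈ -25960.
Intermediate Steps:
Z(V) = -10 + 5/(2*V) (Z(V) = 5*(-2 + 1/(2*V)) = -10 + 5/(2*V))
Z(96) - 25950 = (-10 + (5/2)/96) - 25950 = (-10 + (5/2)*(1/96)) - 25950 = (-10 + 5/192) - 25950 = -1915/192 - 25950 = -4984315/192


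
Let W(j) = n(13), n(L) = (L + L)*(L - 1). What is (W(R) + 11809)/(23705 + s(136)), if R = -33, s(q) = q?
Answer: 12121/23841 ≈ 0.50841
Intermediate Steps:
n(L) = 2*L*(-1 + L) (n(L) = (2*L)*(-1 + L) = 2*L*(-1 + L))
W(j) = 312 (W(j) = 2*13*(-1 + 13) = 2*13*12 = 312)
(W(R) + 11809)/(23705 + s(136)) = (312 + 11809)/(23705 + 136) = 12121/23841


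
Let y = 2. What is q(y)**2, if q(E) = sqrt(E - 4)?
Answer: -2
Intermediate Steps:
q(E) = sqrt(-4 + E)
q(y)**2 = (sqrt(-4 + 2))**2 = (sqrt(-2))**2 = (I*sqrt(2))**2 = -2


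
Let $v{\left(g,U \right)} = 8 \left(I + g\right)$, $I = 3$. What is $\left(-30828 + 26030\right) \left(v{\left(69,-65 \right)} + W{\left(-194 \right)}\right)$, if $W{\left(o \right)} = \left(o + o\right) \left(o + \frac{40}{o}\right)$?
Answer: $-364302544$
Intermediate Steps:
$W{\left(o \right)} = 2 o \left(o + \frac{40}{o}\right)$
$v{\left(g,U \right)} = 24 + 8 g$ ($v{\left(g,U \right)} = 8 \left(3 + g\right) = 24 + 8 g$)
$\left(-30828 + 26030\right) \left(v{\left(69,-65 \right)} + W{\left(-194 \right)}\right) = \left(-30828 + 26030\right) \left(\left(24 + 8 \cdot 69\right) + \left(80 + 2 \left(-194\right)^{2}\right)\right) = - 4798 \left(\left(24 + 552\right) + \left(80 + 2 \cdot 37636\right)\right) = - 4798 \left(576 + \left(80 + 75272\right)\right) = - 4798 \left(576 + 75352\right) = \left(-4798\right) 75928 = -364302544$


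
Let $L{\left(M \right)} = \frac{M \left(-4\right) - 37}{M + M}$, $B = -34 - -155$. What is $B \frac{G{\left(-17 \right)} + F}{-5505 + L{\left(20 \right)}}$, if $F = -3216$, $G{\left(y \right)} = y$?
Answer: $\frac{15647720}{220317} \approx 71.024$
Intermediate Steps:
$B = 121$ ($B = -34 + 155 = 121$)
$L{\left(M \right)} = \frac{-37 - 4 M}{2 M}$ ($L{\left(M \right)} = \frac{- 4 M - 37}{2 M} = \left(-37 - 4 M\right) \frac{1}{2 M} = \frac{-37 - 4 M}{2 M}$)
$B \frac{G{\left(-17 \right)} + F}{-5505 + L{\left(20 \right)}} = 121 \frac{-17 - 3216}{-5505 - \left(2 + \frac{37}{2 \cdot 20}\right)} = 121 \left(- \frac{3233}{-5505 - \frac{117}{40}}\right) = 121 \left(- \frac{3233}{- \frac{220317}{40}}\right) = 121 \left(\left(-3233\right) \left(- \frac{40}{220317}\right)\right) = 121 \cdot \frac{129320}{220317} = \frac{15647720}{220317}$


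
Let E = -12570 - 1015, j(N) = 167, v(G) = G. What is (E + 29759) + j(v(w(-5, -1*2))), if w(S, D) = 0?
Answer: 16341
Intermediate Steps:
E = -13585
(E + 29759) + j(v(w(-5, -1*2))) = (-13585 + 29759) + 167 = 16174 + 167 = 16341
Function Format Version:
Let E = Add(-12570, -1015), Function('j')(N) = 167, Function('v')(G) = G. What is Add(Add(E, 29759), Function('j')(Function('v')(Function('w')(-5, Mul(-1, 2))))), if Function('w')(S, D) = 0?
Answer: 16341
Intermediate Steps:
E = -13585
Add(Add(E, 29759), Function('j')(Function('v')(Function('w')(-5, Mul(-1, 2))))) = Add(Add(-13585, 29759), 167) = Add(16174, 167) = 16341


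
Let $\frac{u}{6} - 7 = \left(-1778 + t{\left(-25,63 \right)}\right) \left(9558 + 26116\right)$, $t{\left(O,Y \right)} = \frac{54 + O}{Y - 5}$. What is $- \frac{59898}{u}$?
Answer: $\frac{9983}{63410528} \approx 0.00015743$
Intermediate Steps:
$t{\left(O,Y \right)} = \frac{54 + O}{-5 + Y}$
$u = -380463168$ ($u = 42 + 6 \left(-1778 + \frac{54 - 25}{-5 + 63}\right) \left(9558 + 26116\right) = 42 + 6 \left(-1778 + \frac{1}{58} \cdot 29\right) 35674 = 42 + 6 \left(-1778 + \frac{1}{2}\right) 35674 = 42 + 6 \left(\left(- \frac{3555}{2}\right) 35674\right) = 42 + 6 \left(-63410535\right) = 42 - 380463210 = -380463168$)
$- \frac{59898}{u} = - \frac{59898}{-380463168} = \left(-59898\right) \left(- \frac{1}{380463168}\right) = \frac{9983}{63410528}$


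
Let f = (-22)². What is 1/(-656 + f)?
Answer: -1/172 ≈ -0.0058140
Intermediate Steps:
f = 484
1/(-656 + f) = 1/(-656 + 484) = 1/(-172) = -1/172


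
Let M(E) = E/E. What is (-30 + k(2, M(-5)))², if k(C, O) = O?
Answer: 841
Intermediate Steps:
M(E) = 1
(-30 + k(2, M(-5)))² = (-30 + 1)² = (-29)² = 841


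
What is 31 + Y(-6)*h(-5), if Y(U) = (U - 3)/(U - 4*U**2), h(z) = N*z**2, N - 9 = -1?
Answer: 43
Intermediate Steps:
N = 8 (N = 9 - 1 = 8)
h(z) = 8*z**2
Y(U) = (-3 + U)/(U - 4*U**2)
31 + Y(-6)*h(-5) = 31 + ((3 - 1*(-6))/((-6)*(-1 + 4*(-6))))*(8*(-5)**2) = 31 + (-(3 + 6)/(6*(-1 - 24)))*(8*25) = 31 - 1/6*9/(-25)*200 = 31 - 1/6*(-1/25)*9*200 = 31 + (3/50)*200 = 31 + 12 = 43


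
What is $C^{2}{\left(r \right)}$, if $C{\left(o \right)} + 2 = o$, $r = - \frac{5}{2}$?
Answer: $\frac{81}{4} \approx 20.25$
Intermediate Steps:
$r = - \frac{5}{2}$ ($r = \left(-5\right) \frac{1}{2} = - \frac{5}{2} \approx -2.5$)
$C{\left(o \right)} = -2 + o$
$C^{2}{\left(r \right)} = \left(-2 - \frac{5}{2}\right)^{2} = \left(- \frac{9}{2}\right)^{2} = \frac{81}{4}$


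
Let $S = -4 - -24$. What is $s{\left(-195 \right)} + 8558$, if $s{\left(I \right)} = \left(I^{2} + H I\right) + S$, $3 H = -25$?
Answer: $48228$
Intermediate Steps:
$S = 20$ ($S = -4 + 24 = 20$)
$H = - \frac{25}{3}$ ($H = \frac{1}{3} \left(-25\right) = - \frac{25}{3} \approx -8.3333$)
$s{\left(I \right)} = 20 + I^{2} - \frac{25 I}{3}$ ($s{\left(I \right)} = \left(I^{2} - \frac{25 I}{3}\right) + 20 = 20 + I^{2} - \frac{25 I}{3}$)
$s{\left(-195 \right)} + 8558 = \left(20 + \left(-195\right)^{2} - -1625\right) + 8558 = \left(20 + 38025 + 1625\right) + 8558 = 39670 + 8558 = 48228$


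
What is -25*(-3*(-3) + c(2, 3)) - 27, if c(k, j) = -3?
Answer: -177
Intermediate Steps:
-25*(-3*(-3) + c(2, 3)) - 27 = -25*(-3*(-3) - 3) - 27 = -25*(9 - 3) - 27 = -25*6 - 27 = -150 - 27 = -177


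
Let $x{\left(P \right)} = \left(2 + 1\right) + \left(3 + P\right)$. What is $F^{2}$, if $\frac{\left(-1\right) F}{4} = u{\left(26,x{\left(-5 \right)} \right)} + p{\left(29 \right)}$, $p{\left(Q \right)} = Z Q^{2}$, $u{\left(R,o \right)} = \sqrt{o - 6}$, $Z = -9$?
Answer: $916636096 - 242208 i \sqrt{5} \approx 9.1664 \cdot 10^{8} - 5.4159 \cdot 10^{5} i$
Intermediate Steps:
$x{\left(P \right)} = 6 + P$ ($x{\left(P \right)} = 3 + \left(3 + P\right) = 6 + P$)
$u{\left(R,o \right)} = \sqrt{-6 + o}$
$p{\left(Q \right)} = - 9 Q^{2}$
$F = 30276 - 4 i \sqrt{5}$ ($F = - 4 \left(\sqrt{-6 + \left(6 - 5\right)} - 9 \cdot 29^{2}\right) = - 4 \left(\sqrt{-6 + 1} - 7569\right) = - 4 \left(\sqrt{-5} - 7569\right) = - 4 \left(i \sqrt{5} - 7569\right) = - 4 \left(-7569 + i \sqrt{5}\right) = 30276 - 4 i \sqrt{5} \approx 30276.0 - 8.9443 i$)
$F^{2} = \left(30276 - 4 i \sqrt{5}\right)^{2}$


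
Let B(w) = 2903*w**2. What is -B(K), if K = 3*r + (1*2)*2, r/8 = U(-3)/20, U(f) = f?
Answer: -11612/25 ≈ -464.48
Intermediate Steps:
r = -6/5 (r = 8*(-3/20) = -6/5 ≈ -1.2000)
K = 2/5 (K = 3*(-6/5) + (1*2)*2 = -18/5 + 2*2 = -18/5 + 4 = 2/5 ≈ 0.40000)
-B(K) = -2903*(2/5)**2 = -2903*4/25 = -1*11612/25 = -11612/25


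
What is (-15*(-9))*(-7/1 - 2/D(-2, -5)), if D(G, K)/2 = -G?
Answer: -2025/2 ≈ -1012.5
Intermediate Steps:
D(G, K) = -2*G (D(G, K) = 2*(-G) = -2*G)
(-15*(-9))*(-7/1 - 2/D(-2, -5)) = (-15*(-9))*(-7/1 - 2/((-2*(-2)))) = 135*(-7*1 - 2/4) = 135*(-7 - 2*¼) = 135*(-7 - ½) = 135*(-15/2) = -2025/2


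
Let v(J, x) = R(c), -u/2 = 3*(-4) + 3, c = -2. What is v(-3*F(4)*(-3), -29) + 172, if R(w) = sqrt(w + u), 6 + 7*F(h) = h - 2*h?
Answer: 176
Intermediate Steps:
u = 18 (u = -2*(3*(-4) + 3) = -2*(-12 + 3) = -2*(-9) = 18)
F(h) = -6/7 - h/7 (F(h) = -6/7 + (h - 2*h)/7 = -6/7 + (-h)/7 = -6/7 - h/7)
R(w) = sqrt(18 + w) (R(w) = sqrt(w + 18) = sqrt(18 + w))
v(J, x) = 4 (v(J, x) = sqrt(18 - 2) = sqrt(16) = 4)
v(-3*F(4)*(-3), -29) + 172 = 4 + 172 = 176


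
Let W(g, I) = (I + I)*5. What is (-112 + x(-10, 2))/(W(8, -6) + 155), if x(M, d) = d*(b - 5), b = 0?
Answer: -122/95 ≈ -1.2842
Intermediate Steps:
W(g, I) = 10*I (W(g, I) = (2*I)*5 = 10*I)
x(M, d) = -5*d (x(M, d) = d*(0 - 5) = d*(-5) = -5*d)
(-112 + x(-10, 2))/(W(8, -6) + 155) = (-112 - 5*2)/(10*(-6) + 155) = (-112 - 10)/(-60 + 155) = -122/95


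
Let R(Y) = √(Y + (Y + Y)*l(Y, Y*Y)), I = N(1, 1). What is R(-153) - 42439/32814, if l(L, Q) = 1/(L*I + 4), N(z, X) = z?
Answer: -42439/32814 + 21*I*√7599/149 ≈ -1.2933 + 12.286*I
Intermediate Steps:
I = 1
l(L, Q) = 1/(4 + L) (l(L, Q) = 1/(L*1 + 4) = 1/(L + 4) = 1/(4 + L))
R(Y) = √(Y + 2*Y/(4 + Y)) (R(Y) = √(Y + (Y + Y)/(4 + Y)) = √(Y + (2*Y)/(4 + Y)) = √(Y + 2*Y/(4 + Y)))
R(-153) - 42439/32814 = √(-153*(6 - 153)/(4 - 153)) - 42439/32814 = √(-153*(-147)/(-149)) - 42439*1/32814 = √(-153*(-1/149)*(-147)) - 42439/32814 = √(-22491/149) - 42439/32814 = 21*I*√7599/149 - 42439/32814 = -42439/32814 + 21*I*√7599/149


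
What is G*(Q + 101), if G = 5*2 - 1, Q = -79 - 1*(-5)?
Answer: 243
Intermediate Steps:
Q = -74 (Q = -79 + 5 = -74)
G = 9 (G = 10 - 1 = 9)
G*(Q + 101) = 9*(-74 + 101) = 9*27 = 243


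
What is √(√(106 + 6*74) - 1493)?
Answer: √(-1493 + 5*√22) ≈ 38.335*I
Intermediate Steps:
√(√(106 + 6*74) - 1493) = √(√(106 + 444) - 1493) = √(√550 - 1493) = √(5*√22 - 1493) = √(-1493 + 5*√22)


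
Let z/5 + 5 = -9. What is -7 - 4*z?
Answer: 273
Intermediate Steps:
z = -70 (z = -25 + 5*(-9) = -25 - 45 = -70)
-7 - 4*z = -7 - 4*(-70) = -7 + 280 = 273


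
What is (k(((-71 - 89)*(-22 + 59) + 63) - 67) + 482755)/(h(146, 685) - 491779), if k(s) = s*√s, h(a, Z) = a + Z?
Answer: -482755/490948 + 2962*I*√1481/122737 ≈ -0.98331 + 0.92873*I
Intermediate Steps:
h(a, Z) = Z + a
k(s) = s^(3/2)
(k(((-71 - 89)*(-22 + 59) + 63) - 67) + 482755)/(h(146, 685) - 491779) = ((((-71 - 89)*(-22 + 59) + 63) - 67)^(3/2) + 482755)/((685 + 146) - 491779) = (((-160*37 + 63) - 67)^(3/2) + 482755)/(831 - 491779) = (((-5920 + 63) - 67)^(3/2) + 482755)/(-490948) = ((-5857 - 67)^(3/2) + 482755)*(-1/490948) = ((-5924)^(3/2) + 482755)*(-1/490948) = (-11848*I*√1481 + 482755)*(-1/490948) = (482755 - 11848*I*√1481)*(-1/490948) = -482755/490948 + 2962*I*√1481/122737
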